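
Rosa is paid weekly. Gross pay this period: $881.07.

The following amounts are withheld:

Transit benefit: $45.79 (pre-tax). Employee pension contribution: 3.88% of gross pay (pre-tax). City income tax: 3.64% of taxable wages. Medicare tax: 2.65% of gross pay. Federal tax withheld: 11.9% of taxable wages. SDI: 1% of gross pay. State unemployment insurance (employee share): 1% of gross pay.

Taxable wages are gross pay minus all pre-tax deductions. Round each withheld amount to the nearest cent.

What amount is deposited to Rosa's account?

Employee pension contribution: $881.07 × 0.0388 = $34.19
Transit benefit: $45.79
Pre-tax total = $34.19 + $45.79 = $79.98
Taxable wages = $881.07 − $79.98 = $801.09
Federal tax withheld: $801.09 × 0.119 = $95.33
City income tax: $801.09 × 0.0364 = $29.16
SDI: $881.07 × 0.01 = $8.81
State unemployment insurance (employee share): $881.07 × 0.01 = $8.81
Medicare tax: $881.07 × 0.0265 = $23.35
Total deductions = $34.19 + $45.79 + $95.33 + $29.16 + $8.81 + $8.81 + $23.35 = $245.44
Net pay = $881.07 − $245.44 = $635.63

$635.63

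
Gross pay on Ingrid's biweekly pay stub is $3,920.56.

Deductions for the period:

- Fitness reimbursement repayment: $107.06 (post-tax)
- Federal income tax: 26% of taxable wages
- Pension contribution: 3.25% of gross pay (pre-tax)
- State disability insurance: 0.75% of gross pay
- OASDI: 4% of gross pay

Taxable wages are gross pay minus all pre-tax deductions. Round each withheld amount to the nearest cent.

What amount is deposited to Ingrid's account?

$2,513.64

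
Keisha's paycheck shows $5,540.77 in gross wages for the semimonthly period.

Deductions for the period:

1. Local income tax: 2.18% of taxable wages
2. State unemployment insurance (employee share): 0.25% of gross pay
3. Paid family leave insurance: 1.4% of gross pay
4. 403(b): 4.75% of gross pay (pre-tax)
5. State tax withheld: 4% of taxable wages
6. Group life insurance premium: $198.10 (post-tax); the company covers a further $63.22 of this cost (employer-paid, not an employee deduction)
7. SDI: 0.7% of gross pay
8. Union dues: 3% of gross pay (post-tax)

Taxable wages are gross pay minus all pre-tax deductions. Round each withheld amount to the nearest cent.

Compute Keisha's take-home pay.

$4,456.90

403(b): $5,540.77 × 0.0475 = $263.19
Taxable wages = $5,540.77 − $263.19 = $5,277.58
Local income tax: $5,277.58 × 0.0218 = $115.05
State tax withheld: $5,277.58 × 0.04 = $211.10
Paid family leave insurance: $5,540.77 × 0.014 = $77.57
State unemployment insurance (employee share): $5,540.77 × 0.0025 = $13.85
SDI: $5,540.77 × 0.007 = $38.79
Union dues: $5,540.77 × 0.03 = $166.22
Group life insurance premium: $198.10
(Employer's $63.22 toward group life insurance premium is not withheld from the employee.)
Total deductions = $263.19 + $115.05 + $211.10 + $77.57 + $13.85 + $38.79 + $166.22 + $198.10 = $1,083.87
Net pay = $5,540.77 − $1,083.87 = $4,456.90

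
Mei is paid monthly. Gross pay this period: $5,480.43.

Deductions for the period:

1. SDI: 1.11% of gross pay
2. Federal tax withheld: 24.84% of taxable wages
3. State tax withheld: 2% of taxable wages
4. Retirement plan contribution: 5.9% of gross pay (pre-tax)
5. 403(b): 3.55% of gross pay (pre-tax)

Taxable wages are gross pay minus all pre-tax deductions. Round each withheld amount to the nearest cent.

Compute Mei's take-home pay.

$3,569.75

Retirement plan contribution: $5,480.43 × 0.059 = $323.35
403(b): $5,480.43 × 0.0355 = $194.56
Pre-tax total = $323.35 + $194.56 = $517.91
Taxable wages = $5,480.43 − $517.91 = $4,962.52
State tax withheld: $4,962.52 × 0.02 = $99.25
Federal tax withheld: $4,962.52 × 0.2484 = $1,232.69
SDI: $5,480.43 × 0.0111 = $60.83
Total deductions = $323.35 + $194.56 + $99.25 + $1,232.69 + $60.83 = $1,910.68
Net pay = $5,480.43 − $1,910.68 = $3,569.75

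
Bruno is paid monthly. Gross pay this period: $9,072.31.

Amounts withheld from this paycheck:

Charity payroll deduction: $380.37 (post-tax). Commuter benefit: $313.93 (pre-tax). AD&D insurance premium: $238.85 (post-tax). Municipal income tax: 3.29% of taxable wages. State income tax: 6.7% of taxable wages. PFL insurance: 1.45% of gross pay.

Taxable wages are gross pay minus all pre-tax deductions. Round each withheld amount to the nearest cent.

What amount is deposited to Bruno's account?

$7,132.65

Commuter benefit: $313.93
Taxable wages = $9,072.31 − $313.93 = $8,758.38
Municipal income tax: $8,758.38 × 0.0329 = $288.15
State income tax: $8,758.38 × 0.067 = $586.81
PFL insurance: $9,072.31 × 0.0145 = $131.55
Charity payroll deduction: $380.37
AD&D insurance premium: $238.85
Total deductions = $313.93 + $288.15 + $586.81 + $131.55 + $380.37 + $238.85 = $1,939.66
Net pay = $9,072.31 − $1,939.66 = $7,132.65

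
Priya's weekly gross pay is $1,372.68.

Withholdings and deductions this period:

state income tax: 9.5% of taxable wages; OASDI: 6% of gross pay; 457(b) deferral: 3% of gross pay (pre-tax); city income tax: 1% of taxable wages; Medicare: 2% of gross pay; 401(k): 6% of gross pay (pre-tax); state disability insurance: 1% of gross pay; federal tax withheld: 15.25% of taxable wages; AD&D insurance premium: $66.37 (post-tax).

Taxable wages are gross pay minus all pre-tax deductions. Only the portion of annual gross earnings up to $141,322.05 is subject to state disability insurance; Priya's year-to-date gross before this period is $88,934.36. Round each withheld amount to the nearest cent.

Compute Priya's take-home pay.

$737.58

401(k): $1,372.68 × 0.06 = $82.36
457(b) deferral: $1,372.68 × 0.03 = $41.18
Pre-tax total = $82.36 + $41.18 = $123.54
Taxable wages = $1,372.68 − $123.54 = $1,249.14
City income tax: $1,249.14 × 0.01 = $12.49
Federal tax withheld: $1,249.14 × 0.1525 = $190.49
State income tax: $1,249.14 × 0.095 = $118.67
Medicare: $1,372.68 × 0.02 = $27.45
State disability insurance: cap not yet reached, full $1,372.68 is subject → $1,372.68 × 0.01 = $13.73
OASDI: $1,372.68 × 0.06 = $82.36
AD&D insurance premium: $66.37
Total deductions = $82.36 + $41.18 + $12.49 + $190.49 + $118.67 + $27.45 + $13.73 + $82.36 + $66.37 = $635.10
Net pay = $1,372.68 − $635.10 = $737.58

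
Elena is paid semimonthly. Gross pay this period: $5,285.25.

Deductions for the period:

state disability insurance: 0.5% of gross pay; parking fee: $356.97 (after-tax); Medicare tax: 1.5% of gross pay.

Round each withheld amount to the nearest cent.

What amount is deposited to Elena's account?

$4,822.57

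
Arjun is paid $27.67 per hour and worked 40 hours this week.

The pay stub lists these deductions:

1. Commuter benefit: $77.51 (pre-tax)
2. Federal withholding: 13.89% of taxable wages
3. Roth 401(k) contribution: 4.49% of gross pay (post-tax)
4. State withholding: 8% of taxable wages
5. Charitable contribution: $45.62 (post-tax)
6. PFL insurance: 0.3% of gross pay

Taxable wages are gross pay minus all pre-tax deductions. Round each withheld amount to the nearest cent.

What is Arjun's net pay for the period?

$705.34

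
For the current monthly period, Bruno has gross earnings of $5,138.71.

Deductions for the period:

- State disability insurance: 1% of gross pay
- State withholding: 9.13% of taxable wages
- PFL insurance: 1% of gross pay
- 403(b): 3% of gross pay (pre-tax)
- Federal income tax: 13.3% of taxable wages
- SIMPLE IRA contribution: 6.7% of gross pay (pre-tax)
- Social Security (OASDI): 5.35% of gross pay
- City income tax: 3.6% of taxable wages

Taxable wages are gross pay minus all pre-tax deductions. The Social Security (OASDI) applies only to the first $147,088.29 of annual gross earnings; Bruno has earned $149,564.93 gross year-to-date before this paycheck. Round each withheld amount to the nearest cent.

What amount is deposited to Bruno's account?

$3,329.62

SIMPLE IRA contribution: $5,138.71 × 0.067 = $344.29
403(b): $5,138.71 × 0.03 = $154.16
Pre-tax total = $344.29 + $154.16 = $498.45
Taxable wages = $5,138.71 − $498.45 = $4,640.26
Federal income tax: $4,640.26 × 0.133 = $617.15
City income tax: $4,640.26 × 0.036 = $167.05
State withholding: $4,640.26 × 0.0913 = $423.66
State disability insurance: $5,138.71 × 0.01 = $51.39
Social Security (OASDI): annual cap $147,088.29 already reached (YTD $149,564.93), so $0.00
PFL insurance: $5,138.71 × 0.01 = $51.39
Total deductions = $344.29 + $154.16 + $617.15 + $167.05 + $423.66 + $51.39 + $0.00 + $51.39 = $1,809.09
Net pay = $5,138.71 − $1,809.09 = $3,329.62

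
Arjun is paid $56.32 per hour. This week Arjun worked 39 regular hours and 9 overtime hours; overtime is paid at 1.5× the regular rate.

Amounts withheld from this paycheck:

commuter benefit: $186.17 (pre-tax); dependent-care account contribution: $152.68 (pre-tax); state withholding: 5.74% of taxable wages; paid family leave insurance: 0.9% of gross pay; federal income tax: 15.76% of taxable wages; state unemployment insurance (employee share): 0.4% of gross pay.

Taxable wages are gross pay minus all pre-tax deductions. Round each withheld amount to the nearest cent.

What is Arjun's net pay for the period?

Regular pay: 39 × $56.32 = $2,196.48
Overtime pay: 9 × $56.32 × 1.5 = $760.32
Gross pay = $2,196.48 + $760.32 = $2,956.80
Commuter benefit: $186.17
Dependent-care account contribution: $152.68
Pre-tax total = $186.17 + $152.68 = $338.85
Taxable wages = $2,956.80 − $338.85 = $2,617.95
State withholding: $2,617.95 × 0.0574 = $150.27
Federal income tax: $2,617.95 × 0.1576 = $412.59
State unemployment insurance (employee share): $2,956.80 × 0.004 = $11.83
Paid family leave insurance: $2,956.80 × 0.009 = $26.61
Total deductions = $186.17 + $152.68 + $150.27 + $412.59 + $11.83 + $26.61 = $940.15
Net pay = $2,956.80 − $940.15 = $2,016.65

$2,016.65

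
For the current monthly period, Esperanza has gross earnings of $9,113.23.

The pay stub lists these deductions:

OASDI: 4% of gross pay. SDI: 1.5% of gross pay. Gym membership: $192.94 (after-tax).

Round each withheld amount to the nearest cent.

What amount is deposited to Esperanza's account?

$8,419.06

OASDI: $9,113.23 × 0.04 = $364.53
SDI: $9,113.23 × 0.015 = $136.70
Gym membership: $192.94
Total deductions = $364.53 + $136.70 + $192.94 = $694.17
Net pay = $9,113.23 − $694.17 = $8,419.06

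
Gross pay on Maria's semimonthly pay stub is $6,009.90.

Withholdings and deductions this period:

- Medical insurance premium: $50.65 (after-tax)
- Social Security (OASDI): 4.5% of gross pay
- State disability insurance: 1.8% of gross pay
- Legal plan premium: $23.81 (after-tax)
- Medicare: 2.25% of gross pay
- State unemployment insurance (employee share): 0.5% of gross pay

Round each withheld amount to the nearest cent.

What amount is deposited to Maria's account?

$5,391.54

Social Security (OASDI): $6,009.90 × 0.045 = $270.45
Medicare: $6,009.90 × 0.0225 = $135.22
State disability insurance: $6,009.90 × 0.018 = $108.18
State unemployment insurance (employee share): $6,009.90 × 0.005 = $30.05
Legal plan premium: $23.81
Medical insurance premium: $50.65
Total deductions = $270.45 + $135.22 + $108.18 + $30.05 + $23.81 + $50.65 = $618.36
Net pay = $6,009.90 − $618.36 = $5,391.54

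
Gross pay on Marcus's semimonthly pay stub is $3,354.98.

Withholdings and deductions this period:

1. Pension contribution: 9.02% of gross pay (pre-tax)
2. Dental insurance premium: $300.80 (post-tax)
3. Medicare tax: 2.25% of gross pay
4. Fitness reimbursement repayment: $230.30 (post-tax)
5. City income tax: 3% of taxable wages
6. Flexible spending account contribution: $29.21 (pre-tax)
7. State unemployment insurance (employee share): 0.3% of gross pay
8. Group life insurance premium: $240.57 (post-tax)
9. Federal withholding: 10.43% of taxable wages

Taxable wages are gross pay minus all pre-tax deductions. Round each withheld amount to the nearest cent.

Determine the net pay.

Pension contribution: $3,354.98 × 0.0902 = $302.62
Flexible spending account contribution: $29.21
Pre-tax total = $302.62 + $29.21 = $331.83
Taxable wages = $3,354.98 − $331.83 = $3,023.15
City income tax: $3,023.15 × 0.03 = $90.69
Federal withholding: $3,023.15 × 0.1043 = $315.31
State unemployment insurance (employee share): $3,354.98 × 0.003 = $10.06
Medicare tax: $3,354.98 × 0.0225 = $75.49
Group life insurance premium: $240.57
Dental insurance premium: $300.80
Fitness reimbursement repayment: $230.30
Total deductions = $302.62 + $29.21 + $90.69 + $315.31 + $10.06 + $75.49 + $240.57 + $300.80 + $230.30 = $1,595.05
Net pay = $3,354.98 − $1,595.05 = $1,759.93

$1,759.93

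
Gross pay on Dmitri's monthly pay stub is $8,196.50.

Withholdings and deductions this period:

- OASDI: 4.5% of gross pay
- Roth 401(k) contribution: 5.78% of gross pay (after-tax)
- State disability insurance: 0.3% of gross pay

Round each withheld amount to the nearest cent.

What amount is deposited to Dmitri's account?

$7,329.31

OASDI: $8,196.50 × 0.045 = $368.84
State disability insurance: $8,196.50 × 0.003 = $24.59
Roth 401(k) contribution: $8,196.50 × 0.0578 = $473.76
Total deductions = $368.84 + $24.59 + $473.76 = $867.19
Net pay = $8,196.50 − $867.19 = $7,329.31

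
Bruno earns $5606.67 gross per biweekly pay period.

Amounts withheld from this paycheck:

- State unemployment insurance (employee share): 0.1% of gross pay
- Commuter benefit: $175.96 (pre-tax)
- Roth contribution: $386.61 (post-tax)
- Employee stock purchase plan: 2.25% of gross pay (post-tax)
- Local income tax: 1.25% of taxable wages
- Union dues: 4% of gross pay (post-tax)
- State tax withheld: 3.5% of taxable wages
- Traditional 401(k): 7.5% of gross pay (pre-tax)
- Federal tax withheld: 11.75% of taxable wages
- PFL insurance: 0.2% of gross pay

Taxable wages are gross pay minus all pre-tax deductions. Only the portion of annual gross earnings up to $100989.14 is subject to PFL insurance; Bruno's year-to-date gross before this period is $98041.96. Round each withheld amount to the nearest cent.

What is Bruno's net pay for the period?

$3434.99

Commuter benefit: $175.96
Traditional 401(k): $5606.67 × 0.075 = $420.50
Pre-tax total = $175.96 + $420.50 = $596.46
Taxable wages = $5606.67 − $596.46 = $5010.21
Local income tax: $5010.21 × 0.0125 = $62.63
State tax withheld: $5010.21 × 0.035 = $175.36
Federal tax withheld: $5010.21 × 0.1175 = $588.70
PFL insurance: only $100989.14 − $98041.96 = $2947.18 of this check is subject → $2947.18 × 0.002 = $5.89
State unemployment insurance (employee share): $5606.67 × 0.001 = $5.61
Roth contribution: $386.61
Employee stock purchase plan: $5606.67 × 0.0225 = $126.15
Union dues: $5606.67 × 0.04 = $224.27
Total deductions = $175.96 + $420.50 + $62.63 + $175.36 + $588.70 + $5.89 + $5.61 + $386.61 + $126.15 + $224.27 = $2171.68
Net pay = $5606.67 − $2171.68 = $3434.99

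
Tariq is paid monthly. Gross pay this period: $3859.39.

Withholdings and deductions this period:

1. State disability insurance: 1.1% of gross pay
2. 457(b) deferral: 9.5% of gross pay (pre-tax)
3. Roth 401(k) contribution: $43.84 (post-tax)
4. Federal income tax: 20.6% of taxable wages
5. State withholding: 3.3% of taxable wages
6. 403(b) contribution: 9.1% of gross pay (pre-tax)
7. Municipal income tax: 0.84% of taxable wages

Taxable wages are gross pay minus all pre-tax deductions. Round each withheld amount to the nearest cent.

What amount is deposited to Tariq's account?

457(b) deferral: $3859.39 × 0.095 = $366.64
403(b) contribution: $3859.39 × 0.091 = $351.20
Pre-tax total = $366.64 + $351.20 = $717.84
Taxable wages = $3859.39 − $717.84 = $3141.55
Federal income tax: $3141.55 × 0.206 = $647.16
State withholding: $3141.55 × 0.033 = $103.67
Municipal income tax: $3141.55 × 0.0084 = $26.39
State disability insurance: $3859.39 × 0.011 = $42.45
Roth 401(k) contribution: $43.84
Total deductions = $366.64 + $351.20 + $647.16 + $103.67 + $26.39 + $42.45 + $43.84 = $1581.35
Net pay = $3859.39 − $1581.35 = $2278.04

$2278.04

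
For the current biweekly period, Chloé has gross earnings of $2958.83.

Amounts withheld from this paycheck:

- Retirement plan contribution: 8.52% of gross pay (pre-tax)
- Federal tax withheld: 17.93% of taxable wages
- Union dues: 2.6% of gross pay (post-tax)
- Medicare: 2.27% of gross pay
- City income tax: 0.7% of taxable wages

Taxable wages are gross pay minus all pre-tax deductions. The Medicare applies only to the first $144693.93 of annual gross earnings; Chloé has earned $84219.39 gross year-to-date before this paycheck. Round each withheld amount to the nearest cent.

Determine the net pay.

$2058.37

Retirement plan contribution: $2958.83 × 0.0852 = $252.09
Taxable wages = $2958.83 − $252.09 = $2706.74
Federal tax withheld: $2706.74 × 0.1793 = $485.32
City income tax: $2706.74 × 0.007 = $18.95
Medicare: cap not yet reached, full $2958.83 is subject → $2958.83 × 0.0227 = $67.17
Union dues: $2958.83 × 0.026 = $76.93
Total deductions = $252.09 + $485.32 + $18.95 + $67.17 + $76.93 = $900.46
Net pay = $2958.83 − $900.46 = $2058.37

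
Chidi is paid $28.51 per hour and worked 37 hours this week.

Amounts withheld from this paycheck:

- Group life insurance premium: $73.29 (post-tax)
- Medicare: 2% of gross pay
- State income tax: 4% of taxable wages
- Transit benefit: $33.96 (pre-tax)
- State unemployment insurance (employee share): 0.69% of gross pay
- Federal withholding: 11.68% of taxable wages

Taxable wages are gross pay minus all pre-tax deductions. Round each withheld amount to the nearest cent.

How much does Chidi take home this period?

$759.16

Gross pay: 37 × $28.51 = $1054.87
Transit benefit: $33.96
Taxable wages = $1054.87 − $33.96 = $1020.91
Federal withholding: $1020.91 × 0.1168 = $119.24
State income tax: $1020.91 × 0.04 = $40.84
Medicare: $1054.87 × 0.02 = $21.10
State unemployment insurance (employee share): $1054.87 × 0.0069 = $7.28
Group life insurance premium: $73.29
Total deductions = $33.96 + $119.24 + $40.84 + $21.10 + $7.28 + $73.29 = $295.71
Net pay = $1054.87 − $295.71 = $759.16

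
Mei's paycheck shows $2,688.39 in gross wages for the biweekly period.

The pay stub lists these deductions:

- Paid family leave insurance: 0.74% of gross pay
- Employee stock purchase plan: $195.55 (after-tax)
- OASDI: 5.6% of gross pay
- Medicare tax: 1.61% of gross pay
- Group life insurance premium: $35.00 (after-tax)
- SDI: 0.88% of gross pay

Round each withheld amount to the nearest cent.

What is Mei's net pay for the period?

Paid family leave insurance: $2,688.39 × 0.0074 = $19.89
OASDI: $2,688.39 × 0.056 = $150.55
Medicare tax: $2,688.39 × 0.0161 = $43.28
SDI: $2,688.39 × 0.0088 = $23.66
Employee stock purchase plan: $195.55
Group life insurance premium: $35.00
Total deductions = $19.89 + $150.55 + $43.28 + $23.66 + $195.55 + $35.00 = $467.93
Net pay = $2,688.39 − $467.93 = $2,220.46

$2,220.46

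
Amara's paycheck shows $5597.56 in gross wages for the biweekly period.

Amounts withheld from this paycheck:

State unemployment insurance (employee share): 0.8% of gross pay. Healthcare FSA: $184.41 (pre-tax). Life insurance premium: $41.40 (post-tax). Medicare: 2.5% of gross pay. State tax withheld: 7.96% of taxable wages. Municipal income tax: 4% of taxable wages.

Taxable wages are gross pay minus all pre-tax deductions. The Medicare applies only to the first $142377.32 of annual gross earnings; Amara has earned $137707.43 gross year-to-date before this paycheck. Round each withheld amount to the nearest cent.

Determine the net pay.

$4562.80

Healthcare FSA: $184.41
Taxable wages = $5597.56 − $184.41 = $5413.15
State tax withheld: $5413.15 × 0.0796 = $430.89
Municipal income tax: $5413.15 × 0.04 = $216.53
State unemployment insurance (employee share): $5597.56 × 0.008 = $44.78
Medicare: only $142377.32 − $137707.43 = $4669.89 of this check is subject → $4669.89 × 0.025 = $116.75
Life insurance premium: $41.40
Total deductions = $184.41 + $430.89 + $216.53 + $44.78 + $116.75 + $41.40 = $1034.76
Net pay = $5597.56 − $1034.76 = $4562.80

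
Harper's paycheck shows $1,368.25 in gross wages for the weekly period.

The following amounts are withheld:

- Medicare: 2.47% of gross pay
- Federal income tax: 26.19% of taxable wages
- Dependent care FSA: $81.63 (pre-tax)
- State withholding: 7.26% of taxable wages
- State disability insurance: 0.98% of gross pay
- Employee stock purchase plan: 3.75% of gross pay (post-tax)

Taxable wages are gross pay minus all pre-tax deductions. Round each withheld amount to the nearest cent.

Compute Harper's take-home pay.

$757.72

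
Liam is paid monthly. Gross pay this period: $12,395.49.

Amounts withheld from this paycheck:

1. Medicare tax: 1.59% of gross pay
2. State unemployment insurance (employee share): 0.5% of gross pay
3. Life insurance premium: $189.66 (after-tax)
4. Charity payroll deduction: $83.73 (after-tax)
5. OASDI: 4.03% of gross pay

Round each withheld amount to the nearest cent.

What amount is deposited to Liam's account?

$11,363.49

Medicare tax: $12,395.49 × 0.0159 = $197.09
State unemployment insurance (employee share): $12,395.49 × 0.005 = $61.98
OASDI: $12,395.49 × 0.0403 = $499.54
Charity payroll deduction: $83.73
Life insurance premium: $189.66
Total deductions = $197.09 + $61.98 + $499.54 + $83.73 + $189.66 = $1,032.00
Net pay = $12,395.49 − $1,032.00 = $11,363.49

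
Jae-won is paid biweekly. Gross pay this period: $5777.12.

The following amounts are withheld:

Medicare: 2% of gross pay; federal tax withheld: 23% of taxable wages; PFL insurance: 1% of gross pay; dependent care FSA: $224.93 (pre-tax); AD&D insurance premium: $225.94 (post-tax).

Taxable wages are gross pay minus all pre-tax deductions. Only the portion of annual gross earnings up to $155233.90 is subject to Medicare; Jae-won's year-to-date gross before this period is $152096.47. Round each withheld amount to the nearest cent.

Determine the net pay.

Dependent care FSA: $224.93
Taxable wages = $5777.12 − $224.93 = $5552.19
Federal tax withheld: $5552.19 × 0.23 = $1277.00
PFL insurance: $5777.12 × 0.01 = $57.77
Medicare: only $155233.90 − $152096.47 = $3137.43 of this check is subject → $3137.43 × 0.02 = $62.75
AD&D insurance premium: $225.94
Total deductions = $224.93 + $1277.00 + $57.77 + $62.75 + $225.94 = $1848.39
Net pay = $5777.12 − $1848.39 = $3928.73

$3928.73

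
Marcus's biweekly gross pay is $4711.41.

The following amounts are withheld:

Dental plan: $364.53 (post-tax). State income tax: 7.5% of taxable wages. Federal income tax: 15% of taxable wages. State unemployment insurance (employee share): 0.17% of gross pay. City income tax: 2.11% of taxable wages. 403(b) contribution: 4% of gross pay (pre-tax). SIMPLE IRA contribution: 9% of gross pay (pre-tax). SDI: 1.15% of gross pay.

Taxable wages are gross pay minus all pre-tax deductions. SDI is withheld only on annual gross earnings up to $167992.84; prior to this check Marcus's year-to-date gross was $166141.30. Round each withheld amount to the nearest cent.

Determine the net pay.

403(b) contribution: $4711.41 × 0.04 = $188.46
SIMPLE IRA contribution: $4711.41 × 0.09 = $424.03
Pre-tax total = $188.46 + $424.03 = $612.49
Taxable wages = $4711.41 − $612.49 = $4098.92
State income tax: $4098.92 × 0.075 = $307.42
Federal income tax: $4098.92 × 0.15 = $614.84
City income tax: $4098.92 × 0.0211 = $86.49
SDI: only $167992.84 − $166141.30 = $1851.54 of this check is subject → $1851.54 × 0.0115 = $21.29
State unemployment insurance (employee share): $4711.41 × 0.0017 = $8.01
Dental plan: $364.53
Total deductions = $188.46 + $424.03 + $307.42 + $614.84 + $86.49 + $21.29 + $8.01 + $364.53 = $2015.07
Net pay = $4711.41 − $2015.07 = $2696.34

$2696.34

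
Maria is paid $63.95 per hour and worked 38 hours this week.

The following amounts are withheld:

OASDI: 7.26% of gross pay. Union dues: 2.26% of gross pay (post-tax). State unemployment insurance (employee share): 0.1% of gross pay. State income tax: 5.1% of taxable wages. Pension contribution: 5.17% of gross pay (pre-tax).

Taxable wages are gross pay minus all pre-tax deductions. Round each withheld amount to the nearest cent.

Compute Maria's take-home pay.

$1,953.15

Gross pay: 38 × $63.95 = $2,430.10
Pension contribution: $2,430.10 × 0.0517 = $125.64
Taxable wages = $2,430.10 − $125.64 = $2,304.46
State income tax: $2,304.46 × 0.051 = $117.53
State unemployment insurance (employee share): $2,430.10 × 0.001 = $2.43
OASDI: $2,430.10 × 0.0726 = $176.43
Union dues: $2,430.10 × 0.0226 = $54.92
Total deductions = $125.64 + $117.53 + $2.43 + $176.43 + $54.92 = $476.95
Net pay = $2,430.10 − $476.95 = $1,953.15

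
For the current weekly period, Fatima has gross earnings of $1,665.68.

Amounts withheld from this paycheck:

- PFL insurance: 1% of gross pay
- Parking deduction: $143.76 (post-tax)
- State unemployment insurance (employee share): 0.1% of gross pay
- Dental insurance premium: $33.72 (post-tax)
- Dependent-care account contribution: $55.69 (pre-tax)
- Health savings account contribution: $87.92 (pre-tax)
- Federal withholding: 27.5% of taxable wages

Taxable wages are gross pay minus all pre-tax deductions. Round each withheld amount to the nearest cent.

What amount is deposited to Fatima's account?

$907.69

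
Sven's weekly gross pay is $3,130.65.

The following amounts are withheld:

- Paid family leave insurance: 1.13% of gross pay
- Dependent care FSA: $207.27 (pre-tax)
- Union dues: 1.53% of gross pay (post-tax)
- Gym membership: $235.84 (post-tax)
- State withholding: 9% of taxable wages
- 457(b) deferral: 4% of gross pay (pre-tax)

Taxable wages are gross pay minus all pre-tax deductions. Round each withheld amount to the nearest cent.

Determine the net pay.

Dependent care FSA: $207.27
457(b) deferral: $3,130.65 × 0.04 = $125.23
Pre-tax total = $207.27 + $125.23 = $332.50
Taxable wages = $3,130.65 − $332.50 = $2,798.15
State withholding: $2,798.15 × 0.09 = $251.83
Paid family leave insurance: $3,130.65 × 0.0113 = $35.38
Gym membership: $235.84
Union dues: $3,130.65 × 0.0153 = $47.90
Total deductions = $207.27 + $125.23 + $251.83 + $35.38 + $235.84 + $47.90 = $903.45
Net pay = $3,130.65 − $903.45 = $2,227.20

$2,227.20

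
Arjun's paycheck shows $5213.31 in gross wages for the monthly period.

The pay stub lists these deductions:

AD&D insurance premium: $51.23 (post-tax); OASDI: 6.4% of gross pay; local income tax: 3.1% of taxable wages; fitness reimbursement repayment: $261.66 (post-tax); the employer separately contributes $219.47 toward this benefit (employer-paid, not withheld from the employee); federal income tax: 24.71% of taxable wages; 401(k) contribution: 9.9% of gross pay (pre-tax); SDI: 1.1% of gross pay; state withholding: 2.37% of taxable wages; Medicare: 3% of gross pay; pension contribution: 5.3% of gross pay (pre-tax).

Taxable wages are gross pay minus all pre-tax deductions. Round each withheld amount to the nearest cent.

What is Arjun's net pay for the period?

$2226.37

401(k) contribution: $5213.31 × 0.099 = $516.12
Pension contribution: $5213.31 × 0.053 = $276.31
Pre-tax total = $516.12 + $276.31 = $792.43
Taxable wages = $5213.31 − $792.43 = $4420.88
Federal income tax: $4420.88 × 0.2471 = $1092.40
State withholding: $4420.88 × 0.0237 = $104.77
Local income tax: $4420.88 × 0.031 = $137.05
SDI: $5213.31 × 0.011 = $57.35
Medicare: $5213.31 × 0.03 = $156.40
OASDI: $5213.31 × 0.064 = $333.65
AD&D insurance premium: $51.23
Fitness reimbursement repayment: $261.66
(Employer's $219.47 toward fitness reimbursement repayment is not withheld from the employee.)
Total deductions = $516.12 + $276.31 + $1092.40 + $104.77 + $137.05 + $57.35 + $156.40 + $333.65 + $51.23 + $261.66 = $2986.94
Net pay = $5213.31 − $2986.94 = $2226.37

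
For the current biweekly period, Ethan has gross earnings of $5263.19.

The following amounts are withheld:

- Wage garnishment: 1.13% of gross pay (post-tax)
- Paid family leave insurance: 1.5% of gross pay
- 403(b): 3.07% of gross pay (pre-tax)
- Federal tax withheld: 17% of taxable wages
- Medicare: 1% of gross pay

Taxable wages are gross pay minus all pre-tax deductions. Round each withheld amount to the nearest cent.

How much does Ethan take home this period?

$4043.29

403(b): $5263.19 × 0.0307 = $161.58
Taxable wages = $5263.19 − $161.58 = $5101.61
Federal tax withheld: $5101.61 × 0.17 = $867.27
Paid family leave insurance: $5263.19 × 0.015 = $78.95
Medicare: $5263.19 × 0.01 = $52.63
Wage garnishment: $5263.19 × 0.0113 = $59.47
Total deductions = $161.58 + $867.27 + $78.95 + $52.63 + $59.47 = $1219.90
Net pay = $5263.19 − $1219.90 = $4043.29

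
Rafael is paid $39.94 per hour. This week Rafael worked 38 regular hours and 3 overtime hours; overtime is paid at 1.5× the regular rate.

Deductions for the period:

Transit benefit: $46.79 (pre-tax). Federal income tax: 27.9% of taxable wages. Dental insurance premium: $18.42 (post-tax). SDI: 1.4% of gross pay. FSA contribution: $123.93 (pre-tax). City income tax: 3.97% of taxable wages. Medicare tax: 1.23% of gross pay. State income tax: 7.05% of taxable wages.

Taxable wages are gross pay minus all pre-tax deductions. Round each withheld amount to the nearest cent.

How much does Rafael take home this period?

Regular pay: 38 × $39.94 = $1517.72
Overtime pay: 3 × $39.94 × 1.5 = $179.73
Gross pay = $1517.72 + $179.73 = $1697.45
Transit benefit: $46.79
FSA contribution: $123.93
Pre-tax total = $46.79 + $123.93 = $170.72
Taxable wages = $1697.45 − $170.72 = $1526.73
Federal income tax: $1526.73 × 0.279 = $425.96
State income tax: $1526.73 × 0.0705 = $107.63
City income tax: $1526.73 × 0.0397 = $60.61
Medicare tax: $1697.45 × 0.0123 = $20.88
SDI: $1697.45 × 0.014 = $23.76
Dental insurance premium: $18.42
Total deductions = $46.79 + $123.93 + $425.96 + $107.63 + $60.61 + $20.88 + $23.76 + $18.42 = $827.98
Net pay = $1697.45 − $827.98 = $869.47

$869.47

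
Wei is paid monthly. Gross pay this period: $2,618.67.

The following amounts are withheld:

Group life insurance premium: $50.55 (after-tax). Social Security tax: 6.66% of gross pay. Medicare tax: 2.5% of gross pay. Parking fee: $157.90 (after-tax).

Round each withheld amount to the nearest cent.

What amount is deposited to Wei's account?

$2,170.35

Medicare tax: $2,618.67 × 0.025 = $65.47
Social Security tax: $2,618.67 × 0.0666 = $174.40
Parking fee: $157.90
Group life insurance premium: $50.55
Total deductions = $65.47 + $174.40 + $157.90 + $50.55 = $448.32
Net pay = $2,618.67 − $448.32 = $2,170.35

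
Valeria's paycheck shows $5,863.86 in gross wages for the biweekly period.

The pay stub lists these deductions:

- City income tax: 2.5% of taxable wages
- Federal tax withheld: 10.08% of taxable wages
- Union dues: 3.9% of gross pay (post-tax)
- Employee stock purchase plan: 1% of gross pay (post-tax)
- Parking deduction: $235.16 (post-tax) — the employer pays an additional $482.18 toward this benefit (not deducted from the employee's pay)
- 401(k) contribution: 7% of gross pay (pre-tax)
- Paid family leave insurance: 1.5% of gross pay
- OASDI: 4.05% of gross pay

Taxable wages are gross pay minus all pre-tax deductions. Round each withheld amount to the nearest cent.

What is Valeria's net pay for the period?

$3,919.42

401(k) contribution: $5,863.86 × 0.07 = $410.47
Taxable wages = $5,863.86 − $410.47 = $5,453.39
City income tax: $5,453.39 × 0.025 = $136.33
Federal tax withheld: $5,453.39 × 0.1008 = $549.70
OASDI: $5,863.86 × 0.0405 = $237.49
Paid family leave insurance: $5,863.86 × 0.015 = $87.96
Union dues: $5,863.86 × 0.039 = $228.69
Employee stock purchase plan: $5,863.86 × 0.01 = $58.64
Parking deduction: $235.16
(Employer's $482.18 toward parking deduction is not withheld from the employee.)
Total deductions = $410.47 + $136.33 + $549.70 + $237.49 + $87.96 + $228.69 + $58.64 + $235.16 = $1,944.44
Net pay = $5,863.86 − $1,944.44 = $3,919.42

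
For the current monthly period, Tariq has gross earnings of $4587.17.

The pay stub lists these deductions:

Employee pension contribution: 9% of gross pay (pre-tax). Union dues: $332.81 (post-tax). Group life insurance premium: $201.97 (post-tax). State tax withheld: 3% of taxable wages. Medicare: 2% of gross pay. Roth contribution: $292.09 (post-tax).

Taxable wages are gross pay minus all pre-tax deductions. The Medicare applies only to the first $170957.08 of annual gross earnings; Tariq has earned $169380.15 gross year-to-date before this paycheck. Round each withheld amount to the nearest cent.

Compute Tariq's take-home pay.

Employee pension contribution: $4587.17 × 0.09 = $412.85
Taxable wages = $4587.17 − $412.85 = $4174.32
State tax withheld: $4174.32 × 0.03 = $125.23
Medicare: only $170957.08 − $169380.15 = $1576.93 of this check is subject → $1576.93 × 0.02 = $31.54
Union dues: $332.81
Group life insurance premium: $201.97
Roth contribution: $292.09
Total deductions = $412.85 + $125.23 + $31.54 + $332.81 + $201.97 + $292.09 = $1396.49
Net pay = $4587.17 − $1396.49 = $3190.68

$3190.68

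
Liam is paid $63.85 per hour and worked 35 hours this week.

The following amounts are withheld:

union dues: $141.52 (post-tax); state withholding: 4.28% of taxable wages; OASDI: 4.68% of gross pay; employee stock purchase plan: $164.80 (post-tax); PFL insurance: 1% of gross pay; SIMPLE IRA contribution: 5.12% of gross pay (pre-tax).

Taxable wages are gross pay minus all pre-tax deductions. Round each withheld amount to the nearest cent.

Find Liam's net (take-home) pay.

$1,596.32

Gross pay: 35 × $63.85 = $2,234.75
SIMPLE IRA contribution: $2,234.75 × 0.0512 = $114.42
Taxable wages = $2,234.75 − $114.42 = $2,120.33
State withholding: $2,120.33 × 0.0428 = $90.75
OASDI: $2,234.75 × 0.0468 = $104.59
PFL insurance: $2,234.75 × 0.01 = $22.35
Employee stock purchase plan: $164.80
Union dues: $141.52
Total deductions = $114.42 + $90.75 + $104.59 + $22.35 + $164.80 + $141.52 = $638.43
Net pay = $2,234.75 − $638.43 = $1,596.32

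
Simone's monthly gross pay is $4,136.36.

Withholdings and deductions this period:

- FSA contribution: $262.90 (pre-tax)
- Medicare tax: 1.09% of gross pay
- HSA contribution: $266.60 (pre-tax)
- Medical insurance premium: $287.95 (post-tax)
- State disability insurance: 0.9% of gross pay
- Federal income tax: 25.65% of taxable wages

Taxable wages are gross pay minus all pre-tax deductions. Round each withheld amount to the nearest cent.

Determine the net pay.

FSA contribution: $262.90
HSA contribution: $266.60
Pre-tax total = $262.90 + $266.60 = $529.50
Taxable wages = $4,136.36 − $529.50 = $3,606.86
Federal income tax: $3,606.86 × 0.2565 = $925.16
State disability insurance: $4,136.36 × 0.009 = $37.23
Medicare tax: $4,136.36 × 0.0109 = $45.09
Medical insurance premium: $287.95
Total deductions = $262.90 + $266.60 + $925.16 + $37.23 + $45.09 + $287.95 = $1,824.93
Net pay = $4,136.36 − $1,824.93 = $2,311.43

$2,311.43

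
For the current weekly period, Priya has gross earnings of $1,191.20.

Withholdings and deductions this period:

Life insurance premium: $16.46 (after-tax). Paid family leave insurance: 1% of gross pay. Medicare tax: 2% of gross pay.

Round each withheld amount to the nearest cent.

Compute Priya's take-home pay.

Medicare tax: $1,191.20 × 0.02 = $23.82
Paid family leave insurance: $1,191.20 × 0.01 = $11.91
Life insurance premium: $16.46
Total deductions = $23.82 + $11.91 + $16.46 = $52.19
Net pay = $1,191.20 − $52.19 = $1,139.01

$1,139.01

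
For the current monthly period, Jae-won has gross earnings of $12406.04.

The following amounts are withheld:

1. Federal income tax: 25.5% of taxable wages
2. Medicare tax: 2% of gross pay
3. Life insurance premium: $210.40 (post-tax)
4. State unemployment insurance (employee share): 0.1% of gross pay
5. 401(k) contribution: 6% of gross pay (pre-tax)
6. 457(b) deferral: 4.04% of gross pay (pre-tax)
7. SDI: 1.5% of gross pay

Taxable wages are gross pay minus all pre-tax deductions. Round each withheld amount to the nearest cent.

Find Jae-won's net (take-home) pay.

$7657.54

457(b) deferral: $12406.04 × 0.0404 = $501.20
401(k) contribution: $12406.04 × 0.06 = $744.36
Pre-tax total = $501.20 + $744.36 = $1245.56
Taxable wages = $12406.04 − $1245.56 = $11160.48
Federal income tax: $11160.48 × 0.255 = $2845.92
SDI: $12406.04 × 0.015 = $186.09
State unemployment insurance (employee share): $12406.04 × 0.001 = $12.41
Medicare tax: $12406.04 × 0.02 = $248.12
Life insurance premium: $210.40
Total deductions = $501.20 + $744.36 + $2845.92 + $186.09 + $12.41 + $248.12 + $210.40 = $4748.50
Net pay = $12406.04 − $4748.50 = $7657.54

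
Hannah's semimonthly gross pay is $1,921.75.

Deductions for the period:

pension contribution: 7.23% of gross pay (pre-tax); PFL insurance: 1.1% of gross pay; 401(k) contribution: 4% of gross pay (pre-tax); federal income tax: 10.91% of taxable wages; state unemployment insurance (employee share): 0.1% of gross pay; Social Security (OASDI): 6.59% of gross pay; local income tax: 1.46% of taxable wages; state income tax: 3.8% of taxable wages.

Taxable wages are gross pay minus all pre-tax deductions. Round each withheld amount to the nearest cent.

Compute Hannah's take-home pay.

401(k) contribution: $1,921.75 × 0.04 = $76.87
Pension contribution: $1,921.75 × 0.0723 = $138.94
Pre-tax total = $76.87 + $138.94 = $215.81
Taxable wages = $1,921.75 − $215.81 = $1,705.94
Federal income tax: $1,705.94 × 0.1091 = $186.12
State income tax: $1,705.94 × 0.038 = $64.83
Local income tax: $1,705.94 × 0.0146 = $24.91
Social Security (OASDI): $1,921.75 × 0.0659 = $126.64
State unemployment insurance (employee share): $1,921.75 × 0.001 = $1.92
PFL insurance: $1,921.75 × 0.011 = $21.14
Total deductions = $76.87 + $138.94 + $186.12 + $64.83 + $24.91 + $126.64 + $1.92 + $21.14 = $641.37
Net pay = $1,921.75 − $641.37 = $1,280.38

$1,280.38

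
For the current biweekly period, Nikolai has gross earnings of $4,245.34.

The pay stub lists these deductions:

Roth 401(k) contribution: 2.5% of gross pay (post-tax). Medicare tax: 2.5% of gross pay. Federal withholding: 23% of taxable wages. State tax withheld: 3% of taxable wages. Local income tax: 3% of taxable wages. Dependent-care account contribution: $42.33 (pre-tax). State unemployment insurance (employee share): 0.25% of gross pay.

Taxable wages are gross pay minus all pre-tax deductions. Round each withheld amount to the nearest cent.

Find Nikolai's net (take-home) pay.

Dependent-care account contribution: $42.33
Taxable wages = $4,245.34 − $42.33 = $4,203.01
Local income tax: $4,203.01 × 0.03 = $126.09
Federal withholding: $4,203.01 × 0.23 = $966.69
State tax withheld: $4,203.01 × 0.03 = $126.09
Medicare tax: $4,245.34 × 0.025 = $106.13
State unemployment insurance (employee share): $4,245.34 × 0.0025 = $10.61
Roth 401(k) contribution: $4,245.34 × 0.025 = $106.13
Total deductions = $42.33 + $126.09 + $966.69 + $126.09 + $106.13 + $10.61 + $106.13 = $1,484.07
Net pay = $4,245.34 − $1,484.07 = $2,761.27

$2,761.27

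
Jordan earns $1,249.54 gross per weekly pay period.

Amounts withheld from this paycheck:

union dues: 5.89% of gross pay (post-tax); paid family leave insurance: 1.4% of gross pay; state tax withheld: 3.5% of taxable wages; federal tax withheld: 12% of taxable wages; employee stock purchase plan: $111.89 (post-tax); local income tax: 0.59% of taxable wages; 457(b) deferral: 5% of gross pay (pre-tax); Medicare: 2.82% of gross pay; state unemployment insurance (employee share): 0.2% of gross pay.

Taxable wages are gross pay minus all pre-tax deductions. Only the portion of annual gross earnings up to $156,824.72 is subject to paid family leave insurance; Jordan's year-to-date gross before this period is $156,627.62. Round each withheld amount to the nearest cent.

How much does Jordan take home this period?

$770.07

457(b) deferral: $1,249.54 × 0.05 = $62.48
Taxable wages = $1,249.54 − $62.48 = $1,187.06
State tax withheld: $1,187.06 × 0.035 = $41.55
Local income tax: $1,187.06 × 0.0059 = $7.00
Federal tax withheld: $1,187.06 × 0.12 = $142.45
Medicare: $1,249.54 × 0.0282 = $35.24
Paid family leave insurance: only $156,824.72 − $156,627.62 = $197.10 of this check is subject → $197.10 × 0.014 = $2.76
State unemployment insurance (employee share): $1,249.54 × 0.002 = $2.50
Employee stock purchase plan: $111.89
Union dues: $1,249.54 × 0.0589 = $73.60
Total deductions = $62.48 + $41.55 + $7.00 + $142.45 + $35.24 + $2.76 + $2.50 + $111.89 + $73.60 = $479.47
Net pay = $1,249.54 − $479.47 = $770.07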